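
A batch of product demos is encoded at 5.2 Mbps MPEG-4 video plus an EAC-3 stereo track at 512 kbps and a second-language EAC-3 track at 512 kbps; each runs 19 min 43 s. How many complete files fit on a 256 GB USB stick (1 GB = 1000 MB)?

19 min 43 s = 1183 s
Audio total: 512 + 512 = 1024 kbps = 1.024 Mbps.
Total bitrate: 6.224 Mbps.
Per item: 6.224 Mbps × 1183 s = 7,363 Mb = 920.4 MB.
Capacity: 256 GB = 2,048,000 Mb; 278.15 items → 278 complete.

278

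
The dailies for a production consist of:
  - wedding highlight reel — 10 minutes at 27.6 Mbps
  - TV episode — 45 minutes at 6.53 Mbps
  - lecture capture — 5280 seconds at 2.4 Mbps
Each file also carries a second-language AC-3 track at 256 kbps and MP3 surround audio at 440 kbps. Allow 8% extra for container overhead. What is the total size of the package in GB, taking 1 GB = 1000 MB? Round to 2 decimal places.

7.13 GB

Audio total: 256 + 440 = 696 kbps = 0.696 Mbps.
wedding highlight reel: 28.296 Mbps × 600 s × 1.08 = 18335.8 Mb
TV episode: 7.226 Mbps × 2700 s × 1.08 = 21071.0 Mb
lecture capture: 3.096 Mbps × 5280 s × 1.08 = 17654.6 Mb
Total: 57061.5 Mb = 7132.7 MB.
= 7.133 GB.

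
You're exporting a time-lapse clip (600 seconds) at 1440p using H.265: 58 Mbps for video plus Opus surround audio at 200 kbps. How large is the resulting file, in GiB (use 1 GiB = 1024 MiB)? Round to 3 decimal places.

4.065 GiB

Audio: 200 kbps = 0.200 Mbps.
Total bitrate: 58 + 0.200 = 58.200 Mbps.
Stream data: 58.200 Mbps × 600 s = 34920.0 Mb.
34,920 Mb = 4,365,000,000 bytes ÷ 1,073,741,824 = 4.065 GiB.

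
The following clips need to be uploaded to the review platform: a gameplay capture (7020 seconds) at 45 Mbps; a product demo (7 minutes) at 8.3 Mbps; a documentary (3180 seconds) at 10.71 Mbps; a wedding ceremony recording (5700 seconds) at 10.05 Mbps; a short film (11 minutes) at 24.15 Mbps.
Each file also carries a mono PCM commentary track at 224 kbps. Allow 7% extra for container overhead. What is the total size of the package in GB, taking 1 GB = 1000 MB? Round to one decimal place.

Audio: 224 kbps = 0.224 Mbps.
gameplay capture: 45.224 Mbps × 7020 s × 1.07 = 339695.6 Mb
product demo: 8.524 Mbps × 420 s × 1.07 = 3830.7 Mb
documentary: 10.934 Mbps × 3180 s × 1.07 = 37204.0 Mb
wedding ceremony recording: 10.274 Mbps × 5700 s × 1.07 = 62661.1 Mb
short film: 24.374 Mbps × 660 s × 1.07 = 17212.9 Mb
Total: 460604.3 Mb = 57575.5 MB.
= 57.58 GB.

57.6 GB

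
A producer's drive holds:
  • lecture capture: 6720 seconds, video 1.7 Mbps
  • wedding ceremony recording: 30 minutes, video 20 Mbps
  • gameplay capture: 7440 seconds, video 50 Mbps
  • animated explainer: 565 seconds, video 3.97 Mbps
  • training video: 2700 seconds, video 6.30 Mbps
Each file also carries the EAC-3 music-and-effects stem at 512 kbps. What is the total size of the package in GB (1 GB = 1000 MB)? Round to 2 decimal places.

Audio: 512 kbps = 0.512 Mbps.
lecture capture: 2.212 Mbps × 6720 s = 14864.6 Mb
wedding ceremony recording: 20.512 Mbps × 1800 s = 36921.6 Mb
gameplay capture: 50.512 Mbps × 7440 s = 375809.3 Mb
animated explainer: 4.482 Mbps × 565 s = 2532.3 Mb
training video: 6.812 Mbps × 2700 s = 18392.4 Mb
Total: 448520.2 Mb = 56065.0 MB.
= 56.07 GB.

56.07 GB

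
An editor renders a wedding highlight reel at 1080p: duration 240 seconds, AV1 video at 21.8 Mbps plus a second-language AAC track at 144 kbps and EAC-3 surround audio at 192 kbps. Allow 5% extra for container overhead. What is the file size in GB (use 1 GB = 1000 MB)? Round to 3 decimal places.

Audio total: 144 + 192 = 336 kbps = 0.336 Mbps.
Total bitrate: 21.8 + 0.336 = 22.136 Mbps.
Stream data: 22.136 Mbps × 240 s = 5312.6 Mb.
With 5% container overhead: ×1.05.
5,578 Mb ÷ 8 = 697.3 MB → 0.6973 GB.

0.697 GB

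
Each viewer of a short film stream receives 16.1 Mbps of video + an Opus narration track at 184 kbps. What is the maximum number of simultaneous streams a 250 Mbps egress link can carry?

15

Audio: 184 kbps = 0.184 Mbps.
Per-viewer media rate: 16.284 Mbps.
250 Mbps = 250.0 Mbps; 250.0 / 16.284 = 15.35 → 15 viewers.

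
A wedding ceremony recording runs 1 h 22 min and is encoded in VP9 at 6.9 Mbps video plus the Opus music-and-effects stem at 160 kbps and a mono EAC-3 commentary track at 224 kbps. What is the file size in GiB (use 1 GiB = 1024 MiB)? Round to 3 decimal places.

4.172 GiB

1 h 22 min = 82 min = 4920 s
Audio total: 160 + 224 = 384 kbps = 0.384 Mbps.
Total bitrate: 6.9 + 0.384 = 7.284 Mbps.
Stream data: 7.284 Mbps × 4920 s = 35837.3 Mb.
35,837 Mb = 4,479,660,000 bytes ÷ 1,073,741,824 = 4.172 GiB.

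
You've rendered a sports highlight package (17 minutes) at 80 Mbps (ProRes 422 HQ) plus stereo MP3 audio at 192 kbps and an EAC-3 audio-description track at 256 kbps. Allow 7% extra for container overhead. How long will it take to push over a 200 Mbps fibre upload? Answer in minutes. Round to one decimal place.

17 min = 1020 s
Audio total: 192 + 256 = 448 kbps = 0.448 Mbps.
Total bitrate: 80.448 Mbps.
File: 80.448 Mbps × 1020 s = 82057.0 Mb.
With 7% container overhead: ×1.07. → 87800.9 Mb.
At 200 Mbps: 87800.9 / 200 = 439.0 s ≈ 7.32 minutes.

7.3 minutes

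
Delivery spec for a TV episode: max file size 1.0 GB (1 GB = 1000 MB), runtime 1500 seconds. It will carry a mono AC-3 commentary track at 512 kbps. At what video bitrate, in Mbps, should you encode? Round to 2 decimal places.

Budget: 1.0 GB = 8000.0 Mb.
Total bitrate budget: 8000.0 Mb / 1500 s = 5.333 Mbps.
Audio: 512 kbps = 0.512 Mbps.
Video: 5.333 − 0.512 = 4.821 Mbps.

4.82 Mbps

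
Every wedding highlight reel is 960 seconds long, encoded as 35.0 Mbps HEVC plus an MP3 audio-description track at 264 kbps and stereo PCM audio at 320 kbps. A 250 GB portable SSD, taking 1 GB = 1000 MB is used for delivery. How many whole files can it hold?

Audio total: 264 + 320 = 584 kbps = 0.584 Mbps.
Total bitrate: 35.584 Mbps.
Per item: 35.584 Mbps × 960 s = 34,161 Mb = 4,270 MB.
Capacity: 250 GB = 2,000,000 Mb; 58.55 items → 58 complete.

58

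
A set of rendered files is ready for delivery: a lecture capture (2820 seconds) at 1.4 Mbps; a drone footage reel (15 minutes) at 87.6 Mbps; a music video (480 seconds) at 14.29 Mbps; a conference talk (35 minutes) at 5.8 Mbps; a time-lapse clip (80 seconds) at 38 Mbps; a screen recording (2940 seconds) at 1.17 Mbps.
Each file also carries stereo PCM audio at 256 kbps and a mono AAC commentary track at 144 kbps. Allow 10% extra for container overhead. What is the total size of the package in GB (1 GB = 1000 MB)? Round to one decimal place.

15.4 GB

Audio total: 256 + 144 = 400 kbps = 0.400 Mbps.
lecture capture: 1.800 Mbps × 2820 s × 1.10 = 5583.6 Mb
drone footage reel: 88.000 Mbps × 900 s × 1.10 = 87120.0 Mb
music video: 14.690 Mbps × 480 s × 1.10 = 7756.3 Mb
conference talk: 6.200 Mbps × 2100 s × 1.10 = 14322.0 Mb
time-lapse clip: 38.400 Mbps × 80 s × 1.10 = 3379.2 Mb
screen recording: 1.570 Mbps × 2940 s × 1.10 = 5077.4 Mb
Total: 123238.5 Mb = 15404.8 MB.
= 15.40 GB.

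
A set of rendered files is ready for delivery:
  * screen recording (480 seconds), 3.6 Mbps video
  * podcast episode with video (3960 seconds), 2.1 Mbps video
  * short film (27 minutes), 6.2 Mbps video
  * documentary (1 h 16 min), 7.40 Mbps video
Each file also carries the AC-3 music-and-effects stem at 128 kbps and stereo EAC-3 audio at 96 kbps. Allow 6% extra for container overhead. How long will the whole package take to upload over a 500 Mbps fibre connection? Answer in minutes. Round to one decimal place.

2.0 minutes

Audio total: 128 + 96 = 224 kbps = 0.224 Mbps.
screen recording: 3.824 Mbps × 480 s × 1.06 = 1945.7 Mb
podcast episode with video: 2.324 Mbps × 3960 s × 1.06 = 9755.2 Mb
short film: 6.424 Mbps × 1620 s × 1.06 = 11031.3 Mb
documentary: 7.624 Mbps × 4560 s × 1.06 = 36851.4 Mb
Total: 59583.5 Mb = 7447.9 MB.
At 500 Mbps: 59583.5 / 500 = 119 s ≈ 1.99 minutes.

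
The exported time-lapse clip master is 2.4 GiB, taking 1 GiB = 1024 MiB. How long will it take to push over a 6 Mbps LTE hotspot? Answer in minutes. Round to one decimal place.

57.3 minutes

File: 2.4 GiB = 20615.8 Mb.
At 6 Mbps: 20615.8 / 6 = 3436.0 s ≈ 57.3 minutes.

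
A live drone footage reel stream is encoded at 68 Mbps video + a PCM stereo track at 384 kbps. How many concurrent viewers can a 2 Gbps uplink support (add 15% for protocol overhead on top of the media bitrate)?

Audio: 384 kbps = 0.384 Mbps.
Per-viewer media rate: 68.384 Mbps.
On the wire with 15% overhead: 78.642 Mbps.
2 Gbps = 2,000 Mbps; 2,000 / 78.642 = 25.43 → 25 viewers.

25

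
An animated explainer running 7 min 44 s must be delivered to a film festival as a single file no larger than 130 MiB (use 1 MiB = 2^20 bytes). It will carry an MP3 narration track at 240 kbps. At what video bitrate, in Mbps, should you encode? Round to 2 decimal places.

Budget: 130 MiB = 1090.5 Mb.
7 min 44 s = 464 s
Total bitrate budget: 1090.5 Mb / 464 s = 2.350 Mbps.
Audio: 240 kbps = 0.240 Mbps.
Video: 2.350 − 0.240 = 2.110 Mbps.

2.11 Mbps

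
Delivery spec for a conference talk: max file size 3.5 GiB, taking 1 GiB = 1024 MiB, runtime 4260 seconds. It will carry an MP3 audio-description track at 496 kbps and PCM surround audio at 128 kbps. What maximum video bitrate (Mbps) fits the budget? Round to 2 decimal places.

6.43 Mbps

Budget: 3.5 GiB = 30064.8 Mb.
Total bitrate budget: 30064.8 Mb / 4260 s = 7.057 Mbps.
Audio total: 496 + 128 = 624 kbps = 0.624 Mbps.
Video: 7.057 − 0.624 = 6.433 Mbps.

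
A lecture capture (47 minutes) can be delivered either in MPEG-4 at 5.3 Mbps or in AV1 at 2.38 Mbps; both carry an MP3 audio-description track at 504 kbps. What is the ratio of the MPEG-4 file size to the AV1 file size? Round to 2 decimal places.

47 min = 2820 s
Audio: 504 kbps = 0.504 Mbps.
MPEG-4: 5.804 Mbps × 2820 s = 16367.3 Mb = 1.905 GiB.
AV1: 2.884 Mbps × 2820 s = 8132.9 Mb = 0.947 GiB.
Ratio: 1.905 / 0.947 = 2.012.

2.01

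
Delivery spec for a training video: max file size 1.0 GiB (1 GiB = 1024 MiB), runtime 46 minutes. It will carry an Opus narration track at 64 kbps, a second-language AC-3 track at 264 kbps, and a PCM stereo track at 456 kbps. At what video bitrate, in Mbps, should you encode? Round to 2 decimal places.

2.33 Mbps

Budget: 1.0 GiB = 8589.9 Mb.
46 min = 2760 s
Total bitrate budget: 8589.9 Mb / 2760 s = 3.112 Mbps.
Audio total: 64 + 264 + 456 = 784 kbps = 0.784 Mbps.
Video: 3.112 − 0.784 = 2.328 Mbps.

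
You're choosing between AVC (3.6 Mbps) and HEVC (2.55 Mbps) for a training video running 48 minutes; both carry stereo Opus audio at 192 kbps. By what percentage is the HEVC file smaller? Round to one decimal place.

48 min = 2880 s
Audio: 192 kbps = 0.192 Mbps.
AVC: 3.792 Mbps × 2880 s = 10921.0 Mb = 1.365 GB.
HEVC: 2.742 Mbps × 2880 s = 7897.0 Mb = 0.987 GB.
Reduction: (1 − 0.987/1.365) × 100 = 27.69%.

27.7%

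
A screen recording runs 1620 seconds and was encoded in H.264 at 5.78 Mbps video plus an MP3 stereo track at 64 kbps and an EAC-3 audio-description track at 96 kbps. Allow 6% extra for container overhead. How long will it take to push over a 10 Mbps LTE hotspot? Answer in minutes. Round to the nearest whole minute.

Audio total: 64 + 96 = 160 kbps = 0.160 Mbps.
Total bitrate: 5.940 Mbps.
File: 5.940 Mbps × 1620 s = 9622.8 Mb.
With 6% container overhead: ×1.06. → 10200.2 Mb.
At 10 Mbps: 10200.2 / 10 = 1020.0 s ≈ 17 minutes.

17 minutes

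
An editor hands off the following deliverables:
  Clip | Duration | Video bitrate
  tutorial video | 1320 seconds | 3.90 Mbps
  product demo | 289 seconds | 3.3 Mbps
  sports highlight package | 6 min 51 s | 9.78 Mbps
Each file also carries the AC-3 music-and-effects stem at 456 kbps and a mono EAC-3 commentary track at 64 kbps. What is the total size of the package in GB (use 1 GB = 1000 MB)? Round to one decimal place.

1.4 GB

Audio total: 456 + 64 = 520 kbps = 0.520 Mbps.
tutorial video: 4.420 Mbps × 1320 s = 5834.4 Mb
product demo: 3.820 Mbps × 289 s = 1104.0 Mb
sports highlight package: 10.300 Mbps × 411 s = 4233.3 Mb
Total: 11171.7 Mb = 1396.5 MB.
= 1.396 GB.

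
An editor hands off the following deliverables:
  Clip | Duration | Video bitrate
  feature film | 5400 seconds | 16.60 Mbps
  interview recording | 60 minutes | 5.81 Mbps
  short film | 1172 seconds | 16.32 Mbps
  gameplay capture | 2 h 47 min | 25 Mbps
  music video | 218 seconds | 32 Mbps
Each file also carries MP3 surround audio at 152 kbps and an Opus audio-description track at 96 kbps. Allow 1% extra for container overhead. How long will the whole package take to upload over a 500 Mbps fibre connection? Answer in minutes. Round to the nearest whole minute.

13 minutes

Audio total: 152 + 96 = 248 kbps = 0.248 Mbps.
feature film: 16.848 Mbps × 5400 s × 1.01 = 91889.0 Mb
interview recording: 6.058 Mbps × 3600 s × 1.01 = 22026.9 Mb
short film: 16.568 Mbps × 1172 s × 1.01 = 19611.9 Mb
gameplay capture: 25.248 Mbps × 10020 s × 1.01 = 255514.8 Mb
music video: 32.248 Mbps × 218 s × 1.01 = 7100.4 Mb
Total: 396142.9 Mb = 49517.9 MB.
At 500 Mbps: 396142.9 / 500 = 792 s ≈ 13.2 minutes.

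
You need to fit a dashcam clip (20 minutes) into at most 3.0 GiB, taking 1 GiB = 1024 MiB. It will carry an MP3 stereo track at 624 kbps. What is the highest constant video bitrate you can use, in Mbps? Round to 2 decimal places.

20.85 Mbps

Budget: 3.0 GiB = 25769.8 Mb.
20 min = 1200 s
Total bitrate budget: 25769.8 Mb / 1200 s = 21.475 Mbps.
Audio: 624 kbps = 0.624 Mbps.
Video: 21.475 − 0.624 = 20.851 Mbps.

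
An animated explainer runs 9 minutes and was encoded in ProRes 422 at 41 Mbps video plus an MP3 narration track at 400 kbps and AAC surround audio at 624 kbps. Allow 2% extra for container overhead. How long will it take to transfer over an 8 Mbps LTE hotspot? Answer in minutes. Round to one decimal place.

9 min = 540 s
Audio total: 400 + 624 = 1024 kbps = 1.024 Mbps.
Total bitrate: 42.024 Mbps.
File: 42.024 Mbps × 540 s = 22693.0 Mb.
With 2% container overhead: ×1.02. → 23146.8 Mb.
At 8 Mbps: 23146.8 / 8 = 2893.4 s ≈ 48.2 minutes.

48.2 minutes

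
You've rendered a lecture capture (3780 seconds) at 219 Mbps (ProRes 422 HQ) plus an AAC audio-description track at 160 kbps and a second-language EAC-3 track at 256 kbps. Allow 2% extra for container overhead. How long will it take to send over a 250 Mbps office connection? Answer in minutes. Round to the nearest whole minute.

Audio total: 160 + 256 = 416 kbps = 0.416 Mbps.
Total bitrate: 219.416 Mbps.
File: 219.416 Mbps × 3780 s = 829392.5 Mb.
With 2% container overhead: ×1.02. → 845980.3 Mb.
At 250 Mbps: 845980.3 / 250 = 3383.9 s ≈ 56.4 minutes.

56 minutes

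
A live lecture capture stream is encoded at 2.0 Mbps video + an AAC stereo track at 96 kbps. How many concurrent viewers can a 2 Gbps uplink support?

Audio: 96 kbps = 0.096 Mbps.
Per-viewer media rate: 2.096 Mbps.
2 Gbps = 2,000 Mbps; 2,000 / 2.096 = 954.20 → 954 viewers.

954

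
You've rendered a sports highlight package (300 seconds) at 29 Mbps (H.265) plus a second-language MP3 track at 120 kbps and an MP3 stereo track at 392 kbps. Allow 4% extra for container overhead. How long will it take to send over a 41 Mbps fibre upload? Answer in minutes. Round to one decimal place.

Audio total: 120 + 392 = 512 kbps = 0.512 Mbps.
Total bitrate: 29.512 Mbps.
File: 29.512 Mbps × 300 s = 8853.6 Mb.
With 4% container overhead: ×1.04. → 9207.7 Mb.
At 41 Mbps: 9207.7 / 41 = 224.6 s ≈ 3.74 minutes.

3.7 minutes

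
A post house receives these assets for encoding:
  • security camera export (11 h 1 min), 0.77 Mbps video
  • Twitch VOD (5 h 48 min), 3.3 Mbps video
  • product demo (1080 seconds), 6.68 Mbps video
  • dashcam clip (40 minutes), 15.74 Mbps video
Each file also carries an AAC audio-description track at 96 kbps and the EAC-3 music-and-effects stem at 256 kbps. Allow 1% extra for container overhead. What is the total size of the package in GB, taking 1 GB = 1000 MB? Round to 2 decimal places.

21.08 GB

Audio total: 96 + 256 = 352 kbps = 0.352 Mbps.
security camera export: 1.122 Mbps × 39660 s × 1.01 = 44943.5 Mb
Twitch VOD: 3.652 Mbps × 20880 s × 1.01 = 77016.3 Mb
product demo: 7.032 Mbps × 1080 s × 1.01 = 7670.5 Mb
dashcam clip: 16.092 Mbps × 2400 s × 1.01 = 39007.0 Mb
Total: 168637.3 Mb = 21079.7 MB.
= 21.08 GB.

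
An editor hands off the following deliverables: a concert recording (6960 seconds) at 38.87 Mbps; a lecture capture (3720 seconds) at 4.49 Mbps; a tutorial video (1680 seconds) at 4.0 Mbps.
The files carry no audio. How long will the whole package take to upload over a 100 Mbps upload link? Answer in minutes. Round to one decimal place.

49.0 minutes

concert recording: 38.870 Mbps × 6960 s = 270535.2 Mb
lecture capture: 4.490 Mbps × 3720 s = 16702.8 Mb
tutorial video: 4.000 Mbps × 1680 s = 6720.0 Mb
Total: 293958.0 Mb = 36744.8 MB.
At 100 Mbps: 293958.0 / 100 = 2940 s ≈ 49 minutes.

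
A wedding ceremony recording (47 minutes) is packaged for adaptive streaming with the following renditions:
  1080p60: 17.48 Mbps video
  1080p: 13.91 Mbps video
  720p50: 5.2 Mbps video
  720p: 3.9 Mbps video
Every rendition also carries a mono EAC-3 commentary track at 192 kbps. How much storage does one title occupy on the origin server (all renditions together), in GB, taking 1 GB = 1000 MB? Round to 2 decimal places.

47 min = 2820 s
Audio: 192 kbps = 0.192 Mbps.
Sum of rendition bitrates: (17.48+0.192) + (13.91+0.192) + (5.2+0.192) + (3.9+0.192) = 41.258 Mbps.
× 2820 s = 116,348 Mb = 14,543 MB = 14.54 GB.

14.54 GB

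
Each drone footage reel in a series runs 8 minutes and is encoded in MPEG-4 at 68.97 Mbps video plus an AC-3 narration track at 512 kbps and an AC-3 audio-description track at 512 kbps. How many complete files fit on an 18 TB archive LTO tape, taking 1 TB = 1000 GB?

4286

8 min = 480 s
Audio total: 512 + 512 = 1024 kbps = 1.024 Mbps.
Total bitrate: 69.994 Mbps.
Per item: 69.994 Mbps × 480 s = 33,597 Mb = 4,200 MB.
Capacity: 18 TB = 144,000,000 Mb; 4286.08 items → 4286 complete.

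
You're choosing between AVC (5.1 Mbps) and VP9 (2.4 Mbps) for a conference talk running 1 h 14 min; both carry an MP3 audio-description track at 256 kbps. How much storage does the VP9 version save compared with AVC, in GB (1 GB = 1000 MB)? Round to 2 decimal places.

1 h 14 min = 74 min = 4440 s
Audio: 256 kbps = 0.256 Mbps.
AVC: 5.356 Mbps × 4440 s = 23780.6 Mb = 2.973 GB.
VP9: 2.656 Mbps × 4440 s = 11792.6 Mb = 1.474 GB.
Saving: 2.973 − 1.474 = 1.498 GB.

1.50 GB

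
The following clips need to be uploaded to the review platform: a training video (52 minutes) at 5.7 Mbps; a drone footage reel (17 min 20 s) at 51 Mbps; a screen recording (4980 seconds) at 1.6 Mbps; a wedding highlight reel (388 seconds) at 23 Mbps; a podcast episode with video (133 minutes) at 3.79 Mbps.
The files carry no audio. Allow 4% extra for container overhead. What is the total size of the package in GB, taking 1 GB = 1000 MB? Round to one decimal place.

training video: 5.700 Mbps × 3120 s × 1.04 = 18495.4 Mb
drone footage reel: 51.000 Mbps × 1040 s × 1.04 = 55161.6 Mb
screen recording: 1.600 Mbps × 4980 s × 1.04 = 8286.7 Mb
wedding highlight reel: 23.000 Mbps × 388 s × 1.04 = 9281.0 Mb
podcast episode with video: 3.790 Mbps × 7980 s × 1.04 = 31454.0 Mb
Total: 122678.6 Mb = 15334.8 MB.
= 15.33 GB.

15.3 GB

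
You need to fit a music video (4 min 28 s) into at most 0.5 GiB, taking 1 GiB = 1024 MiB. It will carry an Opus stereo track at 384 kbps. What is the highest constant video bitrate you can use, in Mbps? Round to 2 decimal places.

Budget: 0.5 GiB = 4295.0 Mb.
4 min 28 s = 268 s
Total bitrate budget: 4295.0 Mb / 268 s = 16.026 Mbps.
Audio: 384 kbps = 0.384 Mbps.
Video: 16.026 − 0.384 = 15.642 Mbps.

15.64 Mbps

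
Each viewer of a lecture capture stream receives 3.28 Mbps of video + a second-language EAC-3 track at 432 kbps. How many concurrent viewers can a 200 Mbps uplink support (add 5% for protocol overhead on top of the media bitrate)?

51

Audio: 432 kbps = 0.432 Mbps.
Per-viewer media rate: 3.712 Mbps.
On the wire with 5% overhead: 3.898 Mbps.
200 Mbps = 200.0 Mbps; 200.0 / 3.898 = 51.31 → 51 viewers.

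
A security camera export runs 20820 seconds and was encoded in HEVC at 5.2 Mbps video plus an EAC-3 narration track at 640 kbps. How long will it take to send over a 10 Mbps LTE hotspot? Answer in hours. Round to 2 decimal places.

Audio: 640 kbps = 0.640 Mbps.
Total bitrate: 5.840 Mbps.
File: 5.840 Mbps × 20820 s = 121588.8 Mb.
At 10 Mbps: 121588.8 / 10 = 12158.9 s ≈ 3.38 hours.

3.38 hours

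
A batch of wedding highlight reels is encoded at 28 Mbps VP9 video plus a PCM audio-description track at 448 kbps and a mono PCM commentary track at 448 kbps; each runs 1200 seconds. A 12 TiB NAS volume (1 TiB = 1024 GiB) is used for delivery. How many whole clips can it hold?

3044

Audio total: 448 + 448 = 896 kbps = 0.896 Mbps.
Total bitrate: 28.896 Mbps.
Per item: 28.896 Mbps × 1200 s = 34,675 Mb = 4,334 MB.
Capacity: 12 TiB = 105,553,116 Mb; 3044.05 items → 3044 complete.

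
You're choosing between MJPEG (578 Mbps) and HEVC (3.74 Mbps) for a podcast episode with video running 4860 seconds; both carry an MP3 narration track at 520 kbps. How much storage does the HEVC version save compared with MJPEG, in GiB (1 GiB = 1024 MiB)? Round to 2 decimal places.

324.90 GiB

Audio: 520 kbps = 0.520 Mbps.
MJPEG: 578.520 Mbps × 4860 s = 2811607.2 Mb = 327.314 GiB.
HEVC: 4.260 Mbps × 4860 s = 20703.6 Mb = 2.410 GiB.
Saving: 327.314 − 2.410 = 324.904 GiB.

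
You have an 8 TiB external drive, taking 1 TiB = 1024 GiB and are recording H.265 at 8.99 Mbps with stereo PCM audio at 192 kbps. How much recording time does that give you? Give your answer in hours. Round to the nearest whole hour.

2129 hours

Audio: 192 kbps = 0.192 Mbps.
Total bitrate: 8.99 + 0.192 = 9.182 Mbps.
Capacity: 8 TiB = 70,368,744 Mb.
Recording time: 70,368,744 / 9.182 = 7,663,771 s ≈ 2,129 hours.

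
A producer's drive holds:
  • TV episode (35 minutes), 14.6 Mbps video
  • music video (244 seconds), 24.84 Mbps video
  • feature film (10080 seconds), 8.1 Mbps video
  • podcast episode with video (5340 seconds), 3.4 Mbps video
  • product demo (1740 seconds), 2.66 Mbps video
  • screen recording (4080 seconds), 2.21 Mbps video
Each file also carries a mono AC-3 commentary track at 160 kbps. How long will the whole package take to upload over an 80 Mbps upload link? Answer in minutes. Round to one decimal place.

32.1 minutes

Audio: 160 kbps = 0.160 Mbps.
TV episode: 14.760 Mbps × 2100 s = 30996.0 Mb
music video: 25.000 Mbps × 244 s = 6100.0 Mb
feature film: 8.260 Mbps × 10080 s = 83260.8 Mb
podcast episode with video: 3.560 Mbps × 5340 s = 19010.4 Mb
product demo: 2.820 Mbps × 1740 s = 4906.8 Mb
screen recording: 2.370 Mbps × 4080 s = 9669.6 Mb
Total: 153943.6 Mb = 19243.0 MB.
At 80 Mbps: 153943.6 / 80 = 1924 s ≈ 32.1 minutes.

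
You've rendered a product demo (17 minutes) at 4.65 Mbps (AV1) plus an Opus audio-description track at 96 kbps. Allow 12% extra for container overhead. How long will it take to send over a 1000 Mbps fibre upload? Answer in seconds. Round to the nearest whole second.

17 min = 1020 s
Audio: 96 kbps = 0.096 Mbps.
Total bitrate: 4.746 Mbps.
File: 4.746 Mbps × 1020 s = 4840.9 Mb.
With 12% container overhead: ×1.12. → 5421.8 Mb.
At 1000 Mbps: 5421.8 / 1000 = 5.4 s ≈ 5.42 seconds.

5 seconds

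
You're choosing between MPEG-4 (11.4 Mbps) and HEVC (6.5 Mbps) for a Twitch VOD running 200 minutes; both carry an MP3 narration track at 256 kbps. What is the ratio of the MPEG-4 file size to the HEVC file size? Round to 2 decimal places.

1.73

200 min = 12000 s
Audio: 256 kbps = 0.256 Mbps.
MPEG-4: 11.656 Mbps × 12000 s = 139872.0 Mb = 16.283 GiB.
HEVC: 6.756 Mbps × 12000 s = 81072.0 Mb = 9.438 GiB.
Ratio: 16.283 / 9.438 = 1.725.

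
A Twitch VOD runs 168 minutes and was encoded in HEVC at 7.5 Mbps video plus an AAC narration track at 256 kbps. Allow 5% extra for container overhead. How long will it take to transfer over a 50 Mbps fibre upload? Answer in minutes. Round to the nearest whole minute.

27 minutes

168 min = 10080 s
Audio: 256 kbps = 0.256 Mbps.
Total bitrate: 7.756 Mbps.
File: 7.756 Mbps × 10080 s = 78180.5 Mb.
With 5% container overhead: ×1.05. → 82089.5 Mb.
At 50 Mbps: 82089.5 / 50 = 1641.8 s ≈ 27.4 minutes.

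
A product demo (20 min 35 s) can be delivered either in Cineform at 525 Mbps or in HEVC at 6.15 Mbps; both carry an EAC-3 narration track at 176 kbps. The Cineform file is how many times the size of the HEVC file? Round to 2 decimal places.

83.02

20 min 35 s = 1235 s
Audio: 176 kbps = 0.176 Mbps.
Cineform: 525.176 Mbps × 1235 s = 648592.4 Mb = 81.074 GB.
HEVC: 6.326 Mbps × 1235 s = 7812.6 Mb = 0.977 GB.
Ratio: 81.074 / 0.977 = 83.019.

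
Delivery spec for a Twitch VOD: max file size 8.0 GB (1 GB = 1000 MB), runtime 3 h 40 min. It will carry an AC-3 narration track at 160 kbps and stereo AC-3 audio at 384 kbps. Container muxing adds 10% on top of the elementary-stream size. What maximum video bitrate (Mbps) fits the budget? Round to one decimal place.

3.9 Mbps

Budget: 8.0 GB = 64000.0 Mb.
Stream payload after overhead: 64000.0 / 1.10 = 58181.8 Mb.
3 h 40 min = 220 min = 13200 s
Total bitrate budget: 58181.8 Mb / 13200 s = 4.408 Mbps.
Audio total: 160 + 384 = 544 kbps = 0.544 Mbps.
Video: 4.408 − 0.544 = 3.864 Mbps.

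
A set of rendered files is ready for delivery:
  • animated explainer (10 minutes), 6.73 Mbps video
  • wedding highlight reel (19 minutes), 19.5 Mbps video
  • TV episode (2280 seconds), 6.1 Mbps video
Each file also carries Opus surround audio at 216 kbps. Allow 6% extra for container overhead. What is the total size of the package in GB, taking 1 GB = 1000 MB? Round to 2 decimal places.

Audio: 216 kbps = 0.216 Mbps.
animated explainer: 6.946 Mbps × 600 s × 1.06 = 4417.7 Mb
wedding highlight reel: 19.716 Mbps × 1140 s × 1.06 = 23824.8 Mb
TV episode: 6.316 Mbps × 2280 s × 1.06 = 15264.5 Mb
Total: 43507.0 Mb = 5438.4 MB.
= 5.438 GB.

5.44 GB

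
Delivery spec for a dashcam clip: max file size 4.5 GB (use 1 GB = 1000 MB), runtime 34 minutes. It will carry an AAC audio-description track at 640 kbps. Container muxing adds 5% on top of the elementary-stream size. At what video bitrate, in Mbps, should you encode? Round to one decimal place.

Budget: 4.5 GB = 36000.0 Mb.
Stream payload after overhead: 36000.0 / 1.05 = 34285.7 Mb.
34 min = 2040 s
Total bitrate budget: 34285.7 Mb / 2040 s = 16.807 Mbps.
Audio: 640 kbps = 0.640 Mbps.
Video: 16.807 − 0.640 = 16.167 Mbps.

16.2 Mbps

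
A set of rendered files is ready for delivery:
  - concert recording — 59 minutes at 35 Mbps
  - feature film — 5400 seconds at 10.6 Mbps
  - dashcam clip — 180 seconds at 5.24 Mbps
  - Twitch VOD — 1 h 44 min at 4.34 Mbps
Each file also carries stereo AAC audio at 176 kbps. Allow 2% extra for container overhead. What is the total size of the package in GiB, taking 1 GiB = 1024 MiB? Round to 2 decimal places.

Audio: 176 kbps = 0.176 Mbps.
concert recording: 35.176 Mbps × 3540 s × 1.02 = 127013.5 Mb
feature film: 10.776 Mbps × 5400 s × 1.02 = 59354.2 Mb
dashcam clip: 5.416 Mbps × 180 s × 1.02 = 994.4 Mb
Twitch VOD: 4.516 Mbps × 6240 s × 1.02 = 28743.4 Mb
Total: 216105.5 Mb = 27013.2 MB.
= 25.16 GiB.

25.16 GiB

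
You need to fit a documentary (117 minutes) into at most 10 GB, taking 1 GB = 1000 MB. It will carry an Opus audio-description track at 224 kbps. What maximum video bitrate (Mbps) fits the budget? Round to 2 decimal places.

Budget: 10 GB = 80000.0 Mb.
117 min = 7020 s
Total bitrate budget: 80000.0 Mb / 7020 s = 11.396 Mbps.
Audio: 224 kbps = 0.224 Mbps.
Video: 11.396 − 0.224 = 11.172 Mbps.

11.17 Mbps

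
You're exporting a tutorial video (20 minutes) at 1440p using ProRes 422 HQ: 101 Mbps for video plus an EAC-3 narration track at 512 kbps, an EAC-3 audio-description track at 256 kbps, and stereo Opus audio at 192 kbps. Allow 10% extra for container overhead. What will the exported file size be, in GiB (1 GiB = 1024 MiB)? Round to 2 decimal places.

15.67 GiB

20 min = 1200 s
Audio total: 512 + 256 + 192 = 960 kbps = 0.960 Mbps.
Total bitrate: 101 + 0.960 = 101.960 Mbps.
Stream data: 101.960 Mbps × 1200 s = 122352.0 Mb.
With 10% container overhead: ×1.10.
134,587 Mb = 16,823,400,000 bytes ÷ 1,073,741,824 = 15.67 GiB.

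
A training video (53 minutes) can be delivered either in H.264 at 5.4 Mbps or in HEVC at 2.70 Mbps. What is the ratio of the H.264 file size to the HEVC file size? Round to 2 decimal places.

2.00

53 min = 3180 s
H.264: 5.400 Mbps × 3180 s = 17172.0 Mb = 1.999 GiB.
HEVC: 2.700 Mbps × 3180 s = 8586.0 Mb = 1.000 GiB.
Ratio: 1.999 / 1.000 = 2.000.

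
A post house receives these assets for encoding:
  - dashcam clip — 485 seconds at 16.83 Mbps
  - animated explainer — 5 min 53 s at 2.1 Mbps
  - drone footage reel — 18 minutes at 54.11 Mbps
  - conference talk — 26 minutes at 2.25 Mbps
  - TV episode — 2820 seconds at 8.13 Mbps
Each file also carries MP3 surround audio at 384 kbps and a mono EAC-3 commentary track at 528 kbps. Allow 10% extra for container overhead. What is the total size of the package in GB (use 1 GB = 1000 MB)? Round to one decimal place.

13.7 GB

Audio total: 384 + 528 = 912 kbps = 0.912 Mbps.
dashcam clip: 17.742 Mbps × 485 s × 1.10 = 9465.4 Mb
animated explainer: 3.012 Mbps × 353 s × 1.10 = 1169.6 Mb
drone footage reel: 55.022 Mbps × 1080 s × 1.10 = 65366.1 Mb
conference talk: 3.162 Mbps × 1560 s × 1.10 = 5426.0 Mb
TV episode: 9.042 Mbps × 2820 s × 1.10 = 28048.3 Mb
Total: 109475.3 Mb = 13684.4 MB.
= 13.68 GB.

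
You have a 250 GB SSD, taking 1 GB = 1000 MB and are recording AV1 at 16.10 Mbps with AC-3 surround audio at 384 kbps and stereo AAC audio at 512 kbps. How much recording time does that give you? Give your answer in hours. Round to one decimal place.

Audio total: 384 + 512 = 896 kbps = 0.896 Mbps.
Total bitrate: 16.10 + 0.896 = 16.996 Mbps.
Capacity: 250 GB = 2,000,000 Mb.
Recording time: 2,000,000 / 16.996 = 117,675 s ≈ 32.7 hours.

32.7 hours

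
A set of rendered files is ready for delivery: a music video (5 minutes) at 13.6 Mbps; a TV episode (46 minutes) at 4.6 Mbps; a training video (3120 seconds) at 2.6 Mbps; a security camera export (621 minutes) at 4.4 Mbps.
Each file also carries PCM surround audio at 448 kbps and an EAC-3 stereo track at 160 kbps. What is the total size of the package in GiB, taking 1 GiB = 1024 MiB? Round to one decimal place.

Audio total: 448 + 160 = 608 kbps = 0.608 Mbps.
music video: 14.208 Mbps × 300 s = 4262.4 Mb
TV episode: 5.208 Mbps × 2760 s = 14374.1 Mb
training video: 3.208 Mbps × 3120 s = 10009.0 Mb
security camera export: 5.008 Mbps × 37260 s = 186598.1 Mb
Total: 215243.5 Mb = 26905.4 MB.
= 25.06 GiB.

25.1 GiB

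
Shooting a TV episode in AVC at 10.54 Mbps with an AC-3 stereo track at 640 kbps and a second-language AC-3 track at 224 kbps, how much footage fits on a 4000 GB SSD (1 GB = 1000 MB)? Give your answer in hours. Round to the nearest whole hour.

Audio total: 640 + 224 = 864 kbps = 0.864 Mbps.
Total bitrate: 10.54 + 0.864 = 11.404 Mbps.
Capacity: 4000 GB = 32,000,000 Mb.
Recording time: 32,000,000 / 11.404 = 2,806,033 s ≈ 779 hours.

779 hours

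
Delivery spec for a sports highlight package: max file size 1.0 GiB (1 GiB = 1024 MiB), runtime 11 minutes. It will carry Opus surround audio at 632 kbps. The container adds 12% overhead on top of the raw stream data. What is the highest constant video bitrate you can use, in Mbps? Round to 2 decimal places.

Budget: 1.0 GiB = 8589.9 Mb.
Stream payload after overhead: 8589.9 / 1.12 = 7669.6 Mb.
11 min = 660 s
Total bitrate budget: 7669.6 Mb / 660 s = 11.621 Mbps.
Audio: 632 kbps = 0.632 Mbps.
Video: 11.621 − 0.632 = 10.989 Mbps.

10.99 Mbps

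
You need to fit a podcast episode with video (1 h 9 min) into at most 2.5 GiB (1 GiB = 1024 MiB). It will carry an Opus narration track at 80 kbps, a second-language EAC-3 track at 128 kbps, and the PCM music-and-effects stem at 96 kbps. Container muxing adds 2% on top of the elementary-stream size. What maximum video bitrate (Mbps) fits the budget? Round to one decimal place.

Budget: 2.5 GiB = 21474.8 Mb.
Stream payload after overhead: 21474.8 / 1.02 = 21053.8 Mb.
1 h 9 min = 69 min = 4140 s
Total bitrate budget: 21053.8 Mb / 4140 s = 5.085 Mbps.
Audio total: 80 + 128 + 96 = 304 kbps = 0.304 Mbps.
Video: 5.085 − 0.304 = 4.781 Mbps.

4.8 Mbps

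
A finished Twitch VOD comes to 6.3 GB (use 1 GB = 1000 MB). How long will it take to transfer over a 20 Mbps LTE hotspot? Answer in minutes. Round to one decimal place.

File: 6.3 GB = 50400.0 Mb.
At 20 Mbps: 50400.0 / 20 = 2520.0 s ≈ 42 minutes.

42.0 minutes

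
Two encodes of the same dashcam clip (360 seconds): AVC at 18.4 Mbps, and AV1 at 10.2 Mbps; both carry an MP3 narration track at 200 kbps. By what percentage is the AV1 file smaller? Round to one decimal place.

44.1%

Audio: 200 kbps = 0.200 Mbps.
AVC: 18.600 Mbps × 360 s = 6696.0 Mb = 0.837 GB.
AV1: 10.400 Mbps × 360 s = 3744.0 Mb = 0.468 GB.
Reduction: (1 − 0.468/0.837) × 100 = 44.09%.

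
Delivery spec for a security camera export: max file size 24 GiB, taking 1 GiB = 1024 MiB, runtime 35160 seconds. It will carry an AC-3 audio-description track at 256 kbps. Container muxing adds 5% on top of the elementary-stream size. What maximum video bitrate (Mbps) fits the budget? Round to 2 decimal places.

5.33 Mbps

Budget: 24 GiB = 206158.4 Mb.
Stream payload after overhead: 206158.4 / 1.05 = 196341.4 Mb.
Total bitrate budget: 196341.4 Mb / 35160 s = 5.584 Mbps.
Audio: 256 kbps = 0.256 Mbps.
Video: 5.584 − 0.256 = 5.328 Mbps.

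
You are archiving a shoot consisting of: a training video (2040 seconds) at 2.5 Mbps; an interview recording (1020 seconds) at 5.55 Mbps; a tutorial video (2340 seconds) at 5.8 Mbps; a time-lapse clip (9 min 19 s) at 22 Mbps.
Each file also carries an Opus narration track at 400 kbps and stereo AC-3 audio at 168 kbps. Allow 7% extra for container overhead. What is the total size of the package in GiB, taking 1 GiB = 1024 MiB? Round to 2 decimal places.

4.98 GiB

Audio total: 400 + 168 = 568 kbps = 0.568 Mbps.
training video: 3.068 Mbps × 2040 s × 1.07 = 6696.8 Mb
interview recording: 6.118 Mbps × 1020 s × 1.07 = 6677.2 Mb
tutorial video: 6.368 Mbps × 2340 s × 1.07 = 15944.2 Mb
time-lapse clip: 22.568 Mbps × 559 s × 1.07 = 13498.6 Mb
Total: 42816.8 Mb = 5352.1 MB.
= 4.985 GiB.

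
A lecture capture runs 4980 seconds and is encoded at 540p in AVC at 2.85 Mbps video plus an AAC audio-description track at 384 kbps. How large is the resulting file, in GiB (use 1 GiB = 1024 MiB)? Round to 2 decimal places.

1.87 GiB

Audio: 384 kbps = 0.384 Mbps.
Total bitrate: 2.85 + 0.384 = 3.234 Mbps.
Stream data: 3.234 Mbps × 4980 s = 16105.3 Mb.
16,105 Mb = 2,013,165,000 bytes ÷ 1,073,741,824 = 1.875 GiB.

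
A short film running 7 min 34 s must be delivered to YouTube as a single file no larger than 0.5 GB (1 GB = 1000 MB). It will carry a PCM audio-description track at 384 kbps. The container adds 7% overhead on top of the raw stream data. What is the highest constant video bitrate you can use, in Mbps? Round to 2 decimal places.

Budget: 0.5 GB = 4000.0 Mb.
Stream payload after overhead: 4000.0 / 1.07 = 3738.3 Mb.
7 min 34 s = 454 s
Total bitrate budget: 3738.3 Mb / 454 s = 8.234 Mbps.
Audio: 384 kbps = 0.384 Mbps.
Video: 8.234 − 0.384 = 7.850 Mbps.

7.85 Mbps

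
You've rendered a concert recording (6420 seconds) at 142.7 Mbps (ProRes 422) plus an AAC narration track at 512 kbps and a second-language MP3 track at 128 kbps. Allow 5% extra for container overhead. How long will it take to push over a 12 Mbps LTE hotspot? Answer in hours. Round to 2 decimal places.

Audio total: 512 + 128 = 640 kbps = 0.640 Mbps.
Total bitrate: 143.340 Mbps.
File: 143.340 Mbps × 6420 s = 920242.8 Mb.
With 5% container overhead: ×1.05. → 966254.9 Mb.
At 12 Mbps: 966254.9 / 12 = 80521.2 s ≈ 22.4 hours.

22.37 hours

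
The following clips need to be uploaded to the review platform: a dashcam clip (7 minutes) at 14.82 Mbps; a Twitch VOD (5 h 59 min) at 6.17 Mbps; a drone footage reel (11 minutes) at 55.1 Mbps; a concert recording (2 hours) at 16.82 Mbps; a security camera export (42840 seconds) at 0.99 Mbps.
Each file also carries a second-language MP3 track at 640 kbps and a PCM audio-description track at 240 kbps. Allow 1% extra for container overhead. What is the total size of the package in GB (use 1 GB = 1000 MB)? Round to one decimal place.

Audio total: 640 + 240 = 880 kbps = 0.880 Mbps.
dashcam clip: 15.700 Mbps × 420 s × 1.01 = 6659.9 Mb
Twitch VOD: 7.050 Mbps × 21540 s × 1.01 = 153375.6 Mb
drone footage reel: 55.980 Mbps × 660 s × 1.01 = 37316.3 Mb
concert recording: 17.700 Mbps × 7200 s × 1.01 = 128714.4 Mb
security camera export: 1.870 Mbps × 42840 s × 1.01 = 80911.9 Mb
Total: 406978.1 Mb = 50872.3 MB.
= 50.87 GB.

50.9 GB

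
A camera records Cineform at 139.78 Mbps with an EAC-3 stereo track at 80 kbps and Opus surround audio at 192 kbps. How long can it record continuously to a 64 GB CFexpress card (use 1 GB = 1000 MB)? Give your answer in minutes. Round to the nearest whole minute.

61 minutes

Audio total: 80 + 192 = 272 kbps = 0.272 Mbps.
Total bitrate: 139.78 + 0.272 = 140.052 Mbps.
Capacity: 64 GB = 512,000 Mb.
Recording time: 512,000 / 140.052 = 3,656 s ≈ 60.9 minutes.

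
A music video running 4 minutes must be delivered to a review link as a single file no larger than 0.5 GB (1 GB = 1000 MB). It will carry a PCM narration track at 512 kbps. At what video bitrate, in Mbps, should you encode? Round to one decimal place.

Budget: 0.5 GB = 4000.0 Mb.
4 min = 240 s
Total bitrate budget: 4000.0 Mb / 240 s = 16.667 Mbps.
Audio: 512 kbps = 0.512 Mbps.
Video: 16.667 − 0.512 = 16.155 Mbps.

16.2 Mbps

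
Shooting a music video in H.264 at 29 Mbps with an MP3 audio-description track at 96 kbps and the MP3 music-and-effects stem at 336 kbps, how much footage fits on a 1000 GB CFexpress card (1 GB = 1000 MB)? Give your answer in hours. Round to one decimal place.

Audio total: 96 + 336 = 432 kbps = 0.432 Mbps.
Total bitrate: 29 + 0.432 = 29.432 Mbps.
Capacity: 1000 GB = 8,000,000 Mb.
Recording time: 8,000,000 / 29.432 = 271,813 s ≈ 75.5 hours.

75.5 hours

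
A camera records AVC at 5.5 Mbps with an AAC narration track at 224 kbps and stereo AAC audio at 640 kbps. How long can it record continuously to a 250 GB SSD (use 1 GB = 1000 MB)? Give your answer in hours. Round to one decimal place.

Audio total: 224 + 640 = 864 kbps = 0.864 Mbps.
Total bitrate: 5.5 + 0.864 = 6.364 Mbps.
Capacity: 250 GB = 2,000,000 Mb.
Recording time: 2,000,000 / 6.364 = 314,268 s ≈ 87.3 hours.

87.3 hours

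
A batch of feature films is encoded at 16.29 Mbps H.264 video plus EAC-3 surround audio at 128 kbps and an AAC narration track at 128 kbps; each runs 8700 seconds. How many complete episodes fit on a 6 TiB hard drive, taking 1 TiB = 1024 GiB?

Audio total: 128 + 128 = 256 kbps = 0.256 Mbps.
Total bitrate: 16.546 Mbps.
Per item: 16.546 Mbps × 8700 s = 143,950 Mb = 17,994 MB.
Capacity: 6 TiB = 52,776,558 Mb; 366.63 items → 366 complete.

366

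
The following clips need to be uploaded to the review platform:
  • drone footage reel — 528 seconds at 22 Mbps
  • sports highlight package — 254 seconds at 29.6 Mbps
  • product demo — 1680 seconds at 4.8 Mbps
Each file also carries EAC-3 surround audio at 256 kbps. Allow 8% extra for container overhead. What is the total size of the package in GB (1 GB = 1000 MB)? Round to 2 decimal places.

Audio: 256 kbps = 0.256 Mbps.
drone footage reel: 22.256 Mbps × 528 s × 1.08 = 12691.3 Mb
sports highlight package: 29.856 Mbps × 254 s × 1.08 = 8190.1 Mb
product demo: 5.056 Mbps × 1680 s × 1.08 = 9173.6 Mb
Total: 30055.0 Mb = 3756.9 MB.
= 3.757 GB.

3.76 GB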